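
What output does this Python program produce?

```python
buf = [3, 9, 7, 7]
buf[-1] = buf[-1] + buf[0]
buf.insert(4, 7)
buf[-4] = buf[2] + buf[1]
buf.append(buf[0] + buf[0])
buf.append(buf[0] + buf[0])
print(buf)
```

buf[-1] = buf[-1]+buf[0] = 7+3 = 10 → [3, 9, 7, 10]
insert 7 at 4 → [3, 9, 7, 10, 7]
buf[-4] = buf[2]+buf[1] = 7+9 = 16 → [3, 16, 7, 10, 7]
append buf[0]+buf[0] = 3+3 = 6 → [3, 16, 7, 10, 7, 6]
append buf[0]+buf[0] = 3+3 = 6 → [3, 16, 7, 10, 7, 6, 6]

[3, 16, 7, 10, 7, 6, 6]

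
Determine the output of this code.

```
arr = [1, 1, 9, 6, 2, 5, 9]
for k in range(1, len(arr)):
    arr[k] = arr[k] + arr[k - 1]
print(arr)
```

[1, 2, 11, 17, 19, 24, 33]

k=1: arr[1] = 1+1 = 2 → [1, 2, 9, 6, 2, 5, 9]
k=2: arr[2] = 9+2 = 11 → [1, 2, 11, 6, 2, 5, 9]
k=3: arr[3] = 6+11 = 17 → [1, 2, 11, 17, 2, 5, 9]
k=4: arr[4] = 2+17 = 19 → [1, 2, 11, 17, 19, 5, 9]
k=5: arr[5] = 5+19 = 24 → [1, 2, 11, 17, 19, 24, 9]
k=6: arr[6] = 9+24 = 33 → [1, 2, 11, 17, 19, 24, 33]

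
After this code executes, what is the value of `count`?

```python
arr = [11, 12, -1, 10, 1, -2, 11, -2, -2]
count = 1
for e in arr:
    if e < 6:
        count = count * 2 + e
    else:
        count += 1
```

94

e=11: not <6, count = 1+1 = 2
e=12: not <6, count = 2+1 = 3
e=-1: <6, count = 3*2+(-1) = 5
e=10: not <6, count = 5+1 = 6
e=1: <6, count = 6*2+1 = 13
e=-2: <6, count = 13*2+(-2) = 24
e=11: not <6, count = 24+1 = 25
e=-2: <6, count = 25*2+(-2) = 48
e=-2: <6, count = 48*2+(-2) = 94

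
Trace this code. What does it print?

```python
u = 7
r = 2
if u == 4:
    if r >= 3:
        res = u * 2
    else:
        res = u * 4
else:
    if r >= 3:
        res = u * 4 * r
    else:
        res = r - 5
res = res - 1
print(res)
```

-4

u=7, r=2
u == 4 is False; r >= 3 is False
→ res = r - 5 = -3
res = (-3)-1 = -4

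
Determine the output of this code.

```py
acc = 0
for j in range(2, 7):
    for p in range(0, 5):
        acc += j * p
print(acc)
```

200

j=2,p=0: acc = 0+0 = 0
j=2,p=1: acc = 0+2 = 2
j=2,p=2: acc = 2+4 = 6
j=2,p=3: acc = 6+6 = 12
j=2,p=4: acc = 12+8 = 20
j=3,p=0: acc = 20+0 = 20
j=3,p=1: acc = 20+3 = 23
j=3,p=2: acc = 23+6 = 29
j=3,p=3: acc = 29+9 = 38
j=3,p=4: acc = 38+12 = 50
j=4,p=0: acc = 50+0 = 50
j=4,p=1: acc = 50+4 = 54
j=4,p=2: acc = 54+8 = 62
j=4,p=3: acc = 62+12 = 74
j=4,p=4: acc = 74+16 = 90
j=5,p=0: acc = 90+0 = 90
j=5,p=1: acc = 90+5 = 95
j=5,p=2: acc = 95+10 = 105
j=5,p=3: acc = 105+15 = 120
j=5,p=4: acc = 120+20 = 140
j=6,p=0: acc = 140+0 = 140
j=6,p=1: acc = 140+6 = 146
j=6,p=2: acc = 146+12 = 158
j=6,p=3: acc = 158+18 = 176
j=6,p=4: acc = 176+24 = 200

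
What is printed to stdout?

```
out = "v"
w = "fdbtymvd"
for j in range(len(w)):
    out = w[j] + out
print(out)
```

j=0: prepend 'f' → 'fv'
j=1: prepend 'd' → 'dfv'
j=2: prepend 'b' → 'bdfv'
j=3: prepend 't' → 'tbdfv'
j=4: prepend 'y' → 'ytbdfv'
j=5: prepend 'm' → 'mytbdfv'
j=6: prepend 'v' → 'vmytbdfv'
j=7: prepend 'd' → 'dvmytbdfv'

dvmytbdfv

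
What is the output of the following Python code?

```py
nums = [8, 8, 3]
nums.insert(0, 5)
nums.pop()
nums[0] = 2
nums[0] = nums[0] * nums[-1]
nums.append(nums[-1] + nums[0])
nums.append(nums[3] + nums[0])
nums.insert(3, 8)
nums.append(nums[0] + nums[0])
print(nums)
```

insert 5 at 0 → [5, 8, 8, 3]
pop() removes 3 → [5, 8, 8]
nums[0] = 2 → [2, 8, 8]
nums[0] = nums[0]*nums[-1] = 2*8 = 16 → [16, 8, 8]
append nums[-1]+nums[0] = 8+16 = 24 → [16, 8, 8, 24]
append nums[3]+nums[0] = 24+16 = 40 → [16, 8, 8, 24, 40]
insert 8 at 3 → [16, 8, 8, 8, 24, 40]
append nums[0]+nums[0] = 16+16 = 32 → [16, 8, 8, 8, 24, 40, 32]

[16, 8, 8, 8, 24, 40, 32]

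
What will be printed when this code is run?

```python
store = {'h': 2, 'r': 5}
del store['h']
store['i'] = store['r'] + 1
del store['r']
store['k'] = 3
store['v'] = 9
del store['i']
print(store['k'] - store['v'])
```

del 'h' → {'r': 5}
store['i'] = store['r']+1 = 6 → {'r': 5, 'i': 6}
del 'r' → {'i': 6}
store['k'] = 3 → {'i': 6, 'k': 3}
store['v'] = 9 → {'i': 6, 'k': 3, 'v': 9}
del 'i' → {'k': 3, 'v': 9}
store['k']-store['v'] = 3-9 = -6

-6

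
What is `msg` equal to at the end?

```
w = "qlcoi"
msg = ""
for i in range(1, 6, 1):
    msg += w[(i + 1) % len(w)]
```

'coiql'

i=1: add w[2]='c' → 'c'
i=2: add w[3]='o' → 'co'
i=3: add w[4]='i' → 'coi'
i=4: add w[0]='q' → 'coiq'
i=5: add w[1]='l' → 'coiql'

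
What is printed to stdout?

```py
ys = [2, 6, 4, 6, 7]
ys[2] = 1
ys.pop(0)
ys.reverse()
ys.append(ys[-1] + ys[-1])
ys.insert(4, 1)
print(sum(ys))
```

ys[2] = 1 → [2, 6, 1, 6, 7]
pop(0) removes 2 → [6, 1, 6, 7]
reverse → [7, 6, 1, 6]
append ys[-1]+ys[-1] = 6+6 = 12 → [7, 6, 1, 6, 12]
insert 1 at 4 → [7, 6, 1, 6, 1, 12]
sum = 33

33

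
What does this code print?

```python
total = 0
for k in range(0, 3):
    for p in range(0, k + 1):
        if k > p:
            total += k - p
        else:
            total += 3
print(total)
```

k=0,p=0: not 0>0, total = 0+3 = 3
k=1,p=0: 1>0, total = 3+1 = 4
k=1,p=1: not 1>1, total = 4+3 = 7
k=2,p=0: 2>0, total = 7+2 = 9
k=2,p=1: 2>1, total = 9+1 = 10
k=2,p=2: not 2>2, total = 10+3 = 13

13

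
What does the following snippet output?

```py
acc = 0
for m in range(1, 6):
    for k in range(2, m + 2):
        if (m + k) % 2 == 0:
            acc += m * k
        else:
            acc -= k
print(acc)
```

46

m=1,k=2: odd sum, acc = 0-2 = -2
m=2,k=2: even sum, acc = (-2)+4 = 2
m=2,k=3: odd sum, acc = 2-3 = -1
m=3,k=2: odd sum, acc = (-1)-2 = -3
m=3,k=3: even sum, acc = (-3)+9 = 6
m=3,k=4: odd sum, acc = 6-4 = 2
m=4,k=2: even sum, acc = 2+8 = 10
m=4,k=3: odd sum, acc = 10-3 = 7
m=4,k=4: even sum, acc = 7+16 = 23
m=4,k=5: odd sum, acc = 23-5 = 18
m=5,k=2: odd sum, acc = 18-2 = 16
m=5,k=3: even sum, acc = 16+15 = 31
m=5,k=4: odd sum, acc = 31-4 = 27
m=5,k=5: even sum, acc = 27+25 = 52
m=5,k=6: odd sum, acc = 52-6 = 46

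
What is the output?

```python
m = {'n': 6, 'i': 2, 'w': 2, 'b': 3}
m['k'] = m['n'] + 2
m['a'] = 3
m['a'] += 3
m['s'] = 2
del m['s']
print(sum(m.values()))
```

m['k'] = m['n']+2 = 8 → {'n': 6, 'i': 2, 'w': 2, 'b': 3, 'k': 8}
m['a'] = 3 → {'n': 6, 'i': 2, 'w': 2, 'b': 3, 'k': 8, 'a': 3}
m['a'] = 3+3 = 6 → {'n': 6, 'i': 2, 'w': 2, 'b': 3, 'k': 8, 'a': 6}
m['s'] = 2 → {'n': 6, 'i': 2, 'w': 2, 'b': 3, 'k': 8, 'a': 6, 's': 2}
del 's' → {'n': 6, 'i': 2, 'w': 2, 'b': 3, 'k': 8, 'a': 6}
sum of values = 27

27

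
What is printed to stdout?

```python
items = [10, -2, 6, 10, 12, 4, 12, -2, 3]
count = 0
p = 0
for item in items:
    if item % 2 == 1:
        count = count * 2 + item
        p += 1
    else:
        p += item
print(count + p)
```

item=10: not odd; p=10
item=-2: not odd; p=8
item=6: not odd; p=14
item=10: not odd; p=24
item=12: not odd; p=36
item=4: not odd; p=40
item=12: not odd; p=52
item=-2: not odd; p=50
item=3: odd, count = 0*2+3 = 3; p=51
count+p = 3+51 = 54

54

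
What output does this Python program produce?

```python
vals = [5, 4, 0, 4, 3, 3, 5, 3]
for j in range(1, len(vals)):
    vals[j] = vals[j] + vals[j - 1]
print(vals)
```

j=1: vals[1] = 4+5 = 9 → [5, 9, 0, 4, 3, 3, 5, 3]
j=2: vals[2] = 0+9 = 9 → [5, 9, 9, 4, 3, 3, 5, 3]
j=3: vals[3] = 4+9 = 13 → [5, 9, 9, 13, 3, 3, 5, 3]
j=4: vals[4] = 3+13 = 16 → [5, 9, 9, 13, 16, 3, 5, 3]
j=5: vals[5] = 3+16 = 19 → [5, 9, 9, 13, 16, 19, 5, 3]
j=6: vals[6] = 5+19 = 24 → [5, 9, 9, 13, 16, 19, 24, 3]
j=7: vals[7] = 3+24 = 27 → [5, 9, 9, 13, 16, 19, 24, 27]

[5, 9, 9, 13, 16, 19, 24, 27]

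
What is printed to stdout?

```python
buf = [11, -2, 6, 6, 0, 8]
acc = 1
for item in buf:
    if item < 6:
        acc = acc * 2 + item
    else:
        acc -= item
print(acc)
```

item=11: not <6, acc = 1-11 = -10
item=-2: <6, acc = (-10)*2+(-2) = -22
item=6: not <6, acc = (-22)-6 = -28
item=6: not <6, acc = (-28)-6 = -34
item=0: <6, acc = (-34)*2+0 = -68
item=8: not <6, acc = (-68)-8 = -76

-76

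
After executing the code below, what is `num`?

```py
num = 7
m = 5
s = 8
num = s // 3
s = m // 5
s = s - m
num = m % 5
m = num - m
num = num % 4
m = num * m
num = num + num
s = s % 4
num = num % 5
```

0

num = 8//3 = 2
s = 5//5 = 1
s = 1-5 = -4
num = 5%5 = 0
m = 0-5 = -5
num = 0%4 = 0
m = 0*(-5) = 0
num = 0+0 = 0
s = (-4)%4 = 0
num = 0%5 = 0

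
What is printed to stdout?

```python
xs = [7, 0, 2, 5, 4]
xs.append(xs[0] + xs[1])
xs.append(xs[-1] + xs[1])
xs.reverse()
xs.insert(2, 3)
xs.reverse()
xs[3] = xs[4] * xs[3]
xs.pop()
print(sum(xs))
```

append xs[0]+xs[1] = 7+0 = 7 → [7, 0, 2, 5, 4, 7]
append xs[-1]+xs[1] = 7+0 = 7 → [7, 0, 2, 5, 4, 7, 7]
reverse → [7, 7, 4, 5, 2, 0, 7]
insert 3 at 2 → [7, 7, 3, 4, 5, 2, 0, 7]
reverse → [7, 0, 2, 5, 4, 3, 7, 7]
xs[3] = xs[4]*xs[3] = 4*5 = 20 → [7, 0, 2, 20, 4, 3, 7, 7]
pop() removes 7 → [7, 0, 2, 20, 4, 3, 7]
sum = 43

43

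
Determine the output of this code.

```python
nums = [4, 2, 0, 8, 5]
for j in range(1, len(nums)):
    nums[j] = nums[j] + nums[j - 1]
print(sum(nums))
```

j=1: nums[1] = 2+4 = 6 → [4, 6, 0, 8, 5]
j=2: nums[2] = 0+6 = 6 → [4, 6, 6, 8, 5]
j=3: nums[3] = 8+6 = 14 → [4, 6, 6, 14, 5]
j=4: nums[4] = 5+14 = 19 → [4, 6, 6, 14, 19]
sum = 49

49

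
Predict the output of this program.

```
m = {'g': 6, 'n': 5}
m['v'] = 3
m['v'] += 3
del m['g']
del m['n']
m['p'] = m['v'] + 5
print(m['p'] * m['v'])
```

66

m['v'] = 3 → {'g': 6, 'n': 5, 'v': 3}
m['v'] = 3+3 = 6 → {'g': 6, 'n': 5, 'v': 6}
del 'g' → {'n': 5, 'v': 6}
del 'n' → {'v': 6}
m['p'] = m['v']+5 = 11 → {'v': 6, 'p': 11}
m['p']*m['v'] = 11*6 = 66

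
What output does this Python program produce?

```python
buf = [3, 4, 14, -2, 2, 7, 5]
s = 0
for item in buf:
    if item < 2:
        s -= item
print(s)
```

2

item=3: not <2
item=4: not <2
item=14: not <2
item=-2: <2, s = 0-(-2) = 2
item=2: not <2
item=7: not <2
item=5: not <2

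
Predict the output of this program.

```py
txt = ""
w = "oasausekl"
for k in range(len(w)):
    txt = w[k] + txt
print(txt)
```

lkesuasao

k=0: prepend 'o' → 'o'
k=1: prepend 'a' → 'ao'
k=2: prepend 's' → 'sao'
k=3: prepend 'a' → 'asao'
k=4: prepend 'u' → 'uasao'
k=5: prepend 's' → 'suasao'
k=6: prepend 'e' → 'esuasao'
k=7: prepend 'k' → 'kesuasao'
k=8: prepend 'l' → 'lkesuasao'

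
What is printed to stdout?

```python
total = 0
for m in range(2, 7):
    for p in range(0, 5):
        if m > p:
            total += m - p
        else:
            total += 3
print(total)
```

m=2,p=0: 2>0, total = 0+2 = 2
m=2,p=1: 2>1, total = 2+1 = 3
m=2,p=2: not 2>2, total = 3+3 = 6
m=2,p=3: not 2>3, total = 6+3 = 9
m=2,p=4: not 2>4, total = 9+3 = 12
m=3,p=0: 3>0, total = 12+3 = 15
m=3,p=1: 3>1, total = 15+2 = 17
m=3,p=2: 3>2, total = 17+1 = 18
m=3,p=3: not 3>3, total = 18+3 = 21
m=3,p=4: not 3>4, total = 21+3 = 24
m=4,p=0: 4>0, total = 24+4 = 28
m=4,p=1: 4>1, total = 28+3 = 31
m=4,p=2: 4>2, total = 31+2 = 33
m=4,p=3: 4>3, total = 33+1 = 34
m=4,p=4: not 4>4, total = 34+3 = 37
m=5,p=0: 5>0, total = 37+5 = 42
m=5,p=1: 5>1, total = 42+4 = 46
m=5,p=2: 5>2, total = 46+3 = 49
m=5,p=3: 5>3, total = 49+2 = 51
m=5,p=4: 5>4, total = 51+1 = 52
m=6,p=0: 6>0, total = 52+6 = 58
m=6,p=1: 6>1, total = 58+5 = 63
m=6,p=2: 6>2, total = 63+4 = 67
m=6,p=3: 6>3, total = 67+3 = 70
m=6,p=4: 6>4, total = 70+2 = 72

72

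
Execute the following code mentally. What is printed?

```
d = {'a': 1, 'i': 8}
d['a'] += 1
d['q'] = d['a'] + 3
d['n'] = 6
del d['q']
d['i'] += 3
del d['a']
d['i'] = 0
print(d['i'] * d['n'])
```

d['a'] = 1+1 = 2 → {'a': 2, 'i': 8}
d['q'] = d['a']+3 = 5 → {'a': 2, 'i': 8, 'q': 5}
d['n'] = 6 → {'a': 2, 'i': 8, 'q': 5, 'n': 6}
del 'q' → {'a': 2, 'i': 8, 'n': 6}
d['i'] = 8+3 = 11 → {'a': 2, 'i': 11, 'n': 6}
del 'a' → {'i': 11, 'n': 6}
d['i'] = 0 → {'i': 0, 'n': 6}
d['i']*d['n'] = 0*6 = 0

0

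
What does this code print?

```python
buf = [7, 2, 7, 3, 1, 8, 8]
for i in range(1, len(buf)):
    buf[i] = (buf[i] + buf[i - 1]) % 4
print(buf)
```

i=1: buf[1] = (2+7)%4 = 1 → [7, 1, 7, 3, 1, 8, 8]
i=2: buf[2] = (7+1)%4 = 0 → [7, 1, 0, 3, 1, 8, 8]
i=3: buf[3] = (3+0)%4 = 3 → [7, 1, 0, 3, 1, 8, 8]
i=4: buf[4] = (1+3)%4 = 0 → [7, 1, 0, 3, 0, 8, 8]
i=5: buf[5] = (8+0)%4 = 0 → [7, 1, 0, 3, 0, 0, 8]
i=6: buf[6] = (8+0)%4 = 0 → [7, 1, 0, 3, 0, 0, 0]

[7, 1, 0, 3, 0, 0, 0]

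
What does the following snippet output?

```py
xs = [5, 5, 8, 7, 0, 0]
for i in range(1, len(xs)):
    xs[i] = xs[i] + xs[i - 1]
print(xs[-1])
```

25

i=1: xs[1] = 5+5 = 10 → [5, 10, 8, 7, 0, 0]
i=2: xs[2] = 8+10 = 18 → [5, 10, 18, 7, 0, 0]
i=3: xs[3] = 7+18 = 25 → [5, 10, 18, 25, 0, 0]
i=4: xs[4] = 0+25 = 25 → [5, 10, 18, 25, 25, 0]
i=5: xs[5] = 0+25 = 25 → [5, 10, 18, 25, 25, 25]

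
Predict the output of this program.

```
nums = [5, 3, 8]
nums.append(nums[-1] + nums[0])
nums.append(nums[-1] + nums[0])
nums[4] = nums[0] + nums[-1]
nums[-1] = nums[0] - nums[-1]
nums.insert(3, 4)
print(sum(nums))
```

15

append nums[-1]+nums[0] = 8+5 = 13 → [5, 3, 8, 13]
append nums[-1]+nums[0] = 13+5 = 18 → [5, 3, 8, 13, 18]
nums[4] = nums[0]+nums[-1] = 5+18 = 23 → [5, 3, 8, 13, 23]
nums[-1] = nums[0]-nums[-1] = 5-23 = -18 → [5, 3, 8, 13, -18]
insert 4 at 3 → [5, 3, 8, 4, 13, -18]
sum = 15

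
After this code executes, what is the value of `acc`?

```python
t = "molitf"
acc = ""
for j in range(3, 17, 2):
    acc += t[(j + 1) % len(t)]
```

'tmltmlt'

j=3: add t[4]='t' → 't'
j=5: add t[0]='m' → 'tm'
j=7: add t[2]='l' → 'tml'
j=9: add t[4]='t' → 'tmlt'
j=11: add t[0]='m' → 'tmltm'
j=13: add t[2]='l' → 'tmltml'
j=15: add t[4]='t' → 'tmltmlt'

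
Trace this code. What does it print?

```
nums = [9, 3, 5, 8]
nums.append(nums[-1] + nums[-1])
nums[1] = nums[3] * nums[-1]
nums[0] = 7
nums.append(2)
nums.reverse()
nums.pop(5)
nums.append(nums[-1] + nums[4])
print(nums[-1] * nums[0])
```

append nums[-1]+nums[-1] = 8+8 = 16 → [9, 3, 5, 8, 16]
nums[1] = nums[3]*nums[-1] = 8*16 = 128 → [9, 128, 5, 8, 16]
nums[0] = 7 → [7, 128, 5, 8, 16]
append 2 → [7, 128, 5, 8, 16, 2]
reverse → [2, 16, 8, 5, 128, 7]
pop(5) removes 7 → [2, 16, 8, 5, 128]
append nums[-1]+nums[4] = 128+128 = 256 → [2, 16, 8, 5, 128, 256]
nums[-1]*nums[0] = 256*2 = 512

512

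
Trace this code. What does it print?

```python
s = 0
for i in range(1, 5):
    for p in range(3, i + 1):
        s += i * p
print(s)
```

i=3,p=3: s = 0+9 = 9
i=4,p=3: s = 9+12 = 21
i=4,p=4: s = 21+16 = 37

37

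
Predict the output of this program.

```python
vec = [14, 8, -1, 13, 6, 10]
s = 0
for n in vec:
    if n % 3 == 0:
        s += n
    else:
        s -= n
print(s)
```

-38

n=14: not %3==0, s = 0-14 = -14
n=8: not %3==0, s = (-14)-8 = -22
n=-1: not %3==0, s = (-22)-(-1) = -21
n=13: not %3==0, s = (-21)-13 = -34
n=6: %3==0, s = (-34)+6 = -28
n=10: not %3==0, s = (-28)-10 = -38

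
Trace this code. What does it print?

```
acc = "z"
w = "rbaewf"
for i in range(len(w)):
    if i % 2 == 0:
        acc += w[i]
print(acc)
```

zraw

i=0: add 'r' → 'zr'
i=1: skip
i=2: add 'a' → 'zra'
i=3: skip
i=4: add 'w' → 'zraw'
i=5: skip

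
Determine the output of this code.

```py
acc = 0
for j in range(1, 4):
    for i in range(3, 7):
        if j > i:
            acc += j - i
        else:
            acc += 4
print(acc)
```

j=1,i=3: not 1>3, acc = 0+4 = 4
j=1,i=4: not 1>4, acc = 4+4 = 8
j=1,i=5: not 1>5, acc = 8+4 = 12
j=1,i=6: not 1>6, acc = 12+4 = 16
j=2,i=3: not 2>3, acc = 16+4 = 20
j=2,i=4: not 2>4, acc = 20+4 = 24
j=2,i=5: not 2>5, acc = 24+4 = 28
j=2,i=6: not 2>6, acc = 28+4 = 32
j=3,i=3: not 3>3, acc = 32+4 = 36
j=3,i=4: not 3>4, acc = 36+4 = 40
j=3,i=5: not 3>5, acc = 40+4 = 44
j=3,i=6: not 3>6, acc = 44+4 = 48

48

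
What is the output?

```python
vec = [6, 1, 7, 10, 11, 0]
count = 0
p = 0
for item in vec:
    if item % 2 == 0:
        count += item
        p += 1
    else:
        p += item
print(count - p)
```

-6

item=6: even, count = 0+6 = 6; p=1
item=1: not even; p=2
item=7: not even; p=9
item=10: even, count = 6+10 = 16; p=10
item=11: not even; p=21
item=0: even, count = 16+0 = 16; p=22
count-p = 16-22 = -6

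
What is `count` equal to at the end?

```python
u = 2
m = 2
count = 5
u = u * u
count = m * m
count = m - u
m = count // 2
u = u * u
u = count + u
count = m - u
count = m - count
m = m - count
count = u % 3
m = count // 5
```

u = 2*2 = 4
count = 2*2 = 4
count = 2-4 = -2
m = (-2)//2 = -1
u = 4*4 = 16
u = (-2)+16 = 14
count = (-1)-14 = -15
count = (-1)-(-15) = 14
m = (-1)-14 = -15
count = 14%3 = 2
m = 2//5 = 0

2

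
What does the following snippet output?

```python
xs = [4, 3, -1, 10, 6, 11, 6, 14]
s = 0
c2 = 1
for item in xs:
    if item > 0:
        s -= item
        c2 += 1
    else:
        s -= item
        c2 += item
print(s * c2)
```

-371

item=4: >0, s = 0-4 = -4; c2=2
item=3: >0, s = (-4)-3 = -7; c2=3
item=-1: not >0, s = (-7)-(-1) = -6; c2=2
item=10: >0, s = (-6)-10 = -16; c2=3
item=6: >0, s = (-16)-6 = -22; c2=4
item=11: >0, s = (-22)-11 = -33; c2=5
item=6: >0, s = (-33)-6 = -39; c2=6
item=14: >0, s = (-39)-14 = -53; c2=7
s*c2 = (-53)*7 = -371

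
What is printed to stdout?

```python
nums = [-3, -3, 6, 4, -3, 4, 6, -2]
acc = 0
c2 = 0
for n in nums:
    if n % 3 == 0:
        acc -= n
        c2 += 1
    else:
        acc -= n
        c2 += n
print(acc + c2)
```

n=-3: %3==0, acc = 0-(-3) = 3; c2=1
n=-3: %3==0, acc = 3-(-3) = 6; c2=2
n=6: %3==0, acc = 6-6 = 0; c2=3
n=4: not %3==0, acc = 0-4 = -4; c2=7
n=-3: %3==0, acc = (-4)-(-3) = -1; c2=8
n=4: not %3==0, acc = (-1)-4 = -5; c2=12
n=6: %3==0, acc = (-5)-6 = -11; c2=13
n=-2: not %3==0, acc = (-11)-(-2) = -9; c2=11
acc+c2 = (-9)+11 = 2

2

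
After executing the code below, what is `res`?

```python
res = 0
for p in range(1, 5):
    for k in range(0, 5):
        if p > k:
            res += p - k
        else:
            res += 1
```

30

p=1,k=0: 1>0, res = 0+1 = 1
p=1,k=1: not 1>1, res = 1+1 = 2
p=1,k=2: not 1>2, res = 2+1 = 3
p=1,k=3: not 1>3, res = 3+1 = 4
p=1,k=4: not 1>4, res = 4+1 = 5
p=2,k=0: 2>0, res = 5+2 = 7
p=2,k=1: 2>1, res = 7+1 = 8
p=2,k=2: not 2>2, res = 8+1 = 9
p=2,k=3: not 2>3, res = 9+1 = 10
p=2,k=4: not 2>4, res = 10+1 = 11
p=3,k=0: 3>0, res = 11+3 = 14
p=3,k=1: 3>1, res = 14+2 = 16
p=3,k=2: 3>2, res = 16+1 = 17
p=3,k=3: not 3>3, res = 17+1 = 18
p=3,k=4: not 3>4, res = 18+1 = 19
p=4,k=0: 4>0, res = 19+4 = 23
p=4,k=1: 4>1, res = 23+3 = 26
p=4,k=2: 4>2, res = 26+2 = 28
p=4,k=3: 4>3, res = 28+1 = 29
p=4,k=4: not 4>4, res = 29+1 = 30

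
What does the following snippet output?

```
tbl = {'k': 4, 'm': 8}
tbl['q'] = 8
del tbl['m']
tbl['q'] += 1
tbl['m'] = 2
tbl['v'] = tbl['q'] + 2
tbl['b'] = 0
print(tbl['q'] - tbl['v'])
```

tbl['q'] = 8 → {'k': 4, 'm': 8, 'q': 8}
del 'm' → {'k': 4, 'q': 8}
tbl['q'] = 8+1 = 9 → {'k': 4, 'q': 9}
tbl['m'] = 2 → {'k': 4, 'q': 9, 'm': 2}
tbl['v'] = tbl['q']+2 = 11 → {'k': 4, 'q': 9, 'm': 2, 'v': 11}
tbl['b'] = 0 → {'k': 4, 'q': 9, 'm': 2, 'v': 11, 'b': 0}
tbl['q']-tbl['v'] = 9-11 = -2

-2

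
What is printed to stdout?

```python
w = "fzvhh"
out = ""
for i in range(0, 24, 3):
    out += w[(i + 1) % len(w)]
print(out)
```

i=0: add w[1]='z' → 'z'
i=3: add w[4]='h' → 'zh'
i=6: add w[2]='v' → 'zhv'
i=9: add w[0]='f' → 'zhvf'
i=12: add w[3]='h' → 'zhvfh'
i=15: add w[1]='z' → 'zhvfhz'
i=18: add w[4]='h' → 'zhvfhzh'
i=21: add w[2]='v' → 'zhvfhzhv'

zhvfhzhv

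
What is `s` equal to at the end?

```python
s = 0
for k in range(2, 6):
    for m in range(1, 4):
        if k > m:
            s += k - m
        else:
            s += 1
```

22

k=2,m=1: 2>1, s = 0+1 = 1
k=2,m=2: not 2>2, s = 1+1 = 2
k=2,m=3: not 2>3, s = 2+1 = 3
k=3,m=1: 3>1, s = 3+2 = 5
k=3,m=2: 3>2, s = 5+1 = 6
k=3,m=3: not 3>3, s = 6+1 = 7
k=4,m=1: 4>1, s = 7+3 = 10
k=4,m=2: 4>2, s = 10+2 = 12
k=4,m=3: 4>3, s = 12+1 = 13
k=5,m=1: 5>1, s = 13+4 = 17
k=5,m=2: 5>2, s = 17+3 = 20
k=5,m=3: 5>3, s = 20+2 = 22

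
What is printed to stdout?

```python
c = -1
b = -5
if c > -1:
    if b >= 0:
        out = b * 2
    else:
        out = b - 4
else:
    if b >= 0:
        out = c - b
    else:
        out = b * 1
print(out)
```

c=-1, b=-5
c > -1 is False; b >= 0 is False
→ out = b * 1 = -5

-5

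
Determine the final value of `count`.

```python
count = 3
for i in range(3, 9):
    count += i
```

i=3: count = 3+3 = 6
i=4: count = 6+4 = 10
i=5: count = 10+5 = 15
i=6: count = 15+6 = 21
i=7: count = 21+7 = 28
i=8: count = 28+8 = 36

36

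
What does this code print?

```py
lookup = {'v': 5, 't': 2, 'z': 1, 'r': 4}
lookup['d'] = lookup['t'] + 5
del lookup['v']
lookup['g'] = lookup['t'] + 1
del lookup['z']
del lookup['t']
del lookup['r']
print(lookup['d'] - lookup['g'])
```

4

lookup['d'] = lookup['t']+5 = 7 → {'v': 5, 't': 2, 'z': 1, 'r': 4, 'd': 7}
del 'v' → {'t': 2, 'z': 1, 'r': 4, 'd': 7}
lookup['g'] = lookup['t']+1 = 3 → {'t': 2, 'z': 1, 'r': 4, 'd': 7, 'g': 3}
del 'z' → {'t': 2, 'r': 4, 'd': 7, 'g': 3}
del 't' → {'r': 4, 'd': 7, 'g': 3}
del 'r' → {'d': 7, 'g': 3}
lookup['d']-lookup['g'] = 7-3 = 4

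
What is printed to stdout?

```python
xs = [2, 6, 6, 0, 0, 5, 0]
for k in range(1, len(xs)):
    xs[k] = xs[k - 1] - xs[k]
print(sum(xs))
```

k=1: xs[1] = 2-6 = -4 → [2, -4, 6, 0, 0, 5, 0]
k=2: xs[2] = (-4)-6 = -10 → [2, -4, -10, 0, 0, 5, 0]
k=3: xs[3] = (-10)-0 = -10 → [2, -4, -10, -10, 0, 5, 0]
k=4: xs[4] = (-10)-0 = -10 → [2, -4, -10, -10, -10, 5, 0]
k=5: xs[5] = (-10)-5 = -15 → [2, -4, -10, -10, -10, -15, 0]
k=6: xs[6] = (-15)-0 = -15 → [2, -4, -10, -10, -10, -15, -15]
sum = -62

-62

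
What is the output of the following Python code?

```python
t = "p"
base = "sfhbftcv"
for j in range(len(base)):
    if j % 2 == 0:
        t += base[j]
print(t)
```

j=0: add 's' → 'ps'
j=1: skip
j=2: add 'h' → 'psh'
j=3: skip
j=4: add 'f' → 'pshf'
j=5: skip
j=6: add 'c' → 'pshfc'
j=7: skip

pshfc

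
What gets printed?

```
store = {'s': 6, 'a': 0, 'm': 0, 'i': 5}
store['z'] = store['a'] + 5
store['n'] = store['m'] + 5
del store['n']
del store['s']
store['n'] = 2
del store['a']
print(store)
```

store['z'] = store['a']+5 = 5 → {'s': 6, 'a': 0, 'm': 0, 'i': 5, 'z': 5}
store['n'] = store['m']+5 = 5 → {'s': 6, 'a': 0, 'm': 0, 'i': 5, 'z': 5, 'n': 5}
del 'n' → {'s': 6, 'a': 0, 'm': 0, 'i': 5, 'z': 5}
del 's' → {'a': 0, 'm': 0, 'i': 5, 'z': 5}
store['n'] = 2 → {'a': 0, 'm': 0, 'i': 5, 'z': 5, 'n': 2}
del 'a' → {'m': 0, 'i': 5, 'z': 5, 'n': 2}

{'m': 0, 'i': 5, 'z': 5, 'n': 2}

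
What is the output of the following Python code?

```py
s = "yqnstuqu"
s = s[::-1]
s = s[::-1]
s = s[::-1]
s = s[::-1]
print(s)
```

reverse → 'uqutsnqy'
reverse → 'yqnstuqu'
reverse → 'uqutsnqy'
reverse → 'yqnstuqu'

yqnstuqu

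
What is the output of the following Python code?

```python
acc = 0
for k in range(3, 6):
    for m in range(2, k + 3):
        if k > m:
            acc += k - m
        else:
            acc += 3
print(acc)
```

k=3,m=2: 3>2, acc = 0+1 = 1
k=3,m=3: not 3>3, acc = 1+3 = 4
k=3,m=4: not 3>4, acc = 4+3 = 7
k=3,m=5: not 3>5, acc = 7+3 = 10
k=4,m=2: 4>2, acc = 10+2 = 12
k=4,m=3: 4>3, acc = 12+1 = 13
k=4,m=4: not 4>4, acc = 13+3 = 16
k=4,m=5: not 4>5, acc = 16+3 = 19
k=4,m=6: not 4>6, acc = 19+3 = 22
k=5,m=2: 5>2, acc = 22+3 = 25
k=5,m=3: 5>3, acc = 25+2 = 27
k=5,m=4: 5>4, acc = 27+1 = 28
k=5,m=5: not 5>5, acc = 28+3 = 31
k=5,m=6: not 5>6, acc = 31+3 = 34
k=5,m=7: not 5>7, acc = 34+3 = 37

37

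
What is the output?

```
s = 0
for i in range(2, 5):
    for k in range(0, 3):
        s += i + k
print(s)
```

i=2,k=0: s = 0+2 = 2
i=2,k=1: s = 2+3 = 5
i=2,k=2: s = 5+4 = 9
i=3,k=0: s = 9+3 = 12
i=3,k=1: s = 12+4 = 16
i=3,k=2: s = 16+5 = 21
i=4,k=0: s = 21+4 = 25
i=4,k=1: s = 25+5 = 30
i=4,k=2: s = 30+6 = 36

36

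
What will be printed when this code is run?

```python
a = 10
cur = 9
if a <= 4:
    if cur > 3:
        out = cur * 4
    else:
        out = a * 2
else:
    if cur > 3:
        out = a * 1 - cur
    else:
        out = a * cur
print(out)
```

1

a=10, cur=9
a <= 4 is False; cur > 3 is True
→ out = a * 1 - cur = 1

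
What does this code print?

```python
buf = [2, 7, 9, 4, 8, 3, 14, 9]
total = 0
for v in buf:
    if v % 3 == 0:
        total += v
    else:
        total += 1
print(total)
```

26

v=2: not %3==0, total = 0+1 = 1
v=7: not %3==0, total = 1+1 = 2
v=9: %3==0, total = 2+9 = 11
v=4: not %3==0, total = 11+1 = 12
v=8: not %3==0, total = 12+1 = 13
v=3: %3==0, total = 13+3 = 16
v=14: not %3==0, total = 16+1 = 17
v=9: %3==0, total = 17+9 = 26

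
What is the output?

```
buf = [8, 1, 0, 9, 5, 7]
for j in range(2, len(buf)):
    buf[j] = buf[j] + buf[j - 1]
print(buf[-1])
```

j=2: buf[2] = 0+1 = 1 → [8, 1, 1, 9, 5, 7]
j=3: buf[3] = 9+1 = 10 → [8, 1, 1, 10, 5, 7]
j=4: buf[4] = 5+10 = 15 → [8, 1, 1, 10, 15, 7]
j=5: buf[5] = 7+15 = 22 → [8, 1, 1, 10, 15, 22]

22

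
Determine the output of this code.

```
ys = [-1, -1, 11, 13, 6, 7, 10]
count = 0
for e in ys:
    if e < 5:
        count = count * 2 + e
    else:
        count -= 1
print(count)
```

-8

e=-1: <5, count = 0*2+(-1) = -1
e=-1: <5, count = (-1)*2+(-1) = -3
e=11: not <5, count = (-3)-1 = -4
e=13: not <5, count = (-4)-1 = -5
e=6: not <5, count = (-5)-1 = -6
e=7: not <5, count = (-6)-1 = -7
e=10: not <5, count = (-7)-1 = -8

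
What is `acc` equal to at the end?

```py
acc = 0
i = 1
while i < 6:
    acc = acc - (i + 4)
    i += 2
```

i=1: acc = 0-5 = -5
i=3: acc = (-5)-7 = -12
i=5: acc = (-12)-9 = -21

-21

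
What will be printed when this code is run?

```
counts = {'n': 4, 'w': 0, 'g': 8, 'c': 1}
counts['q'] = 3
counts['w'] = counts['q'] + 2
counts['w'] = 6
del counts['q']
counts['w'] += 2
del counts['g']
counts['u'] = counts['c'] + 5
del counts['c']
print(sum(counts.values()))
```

18

counts['q'] = 3 → {'n': 4, 'w': 0, 'g': 8, 'c': 1, 'q': 3}
counts['w'] = counts['q']+2 = 5 → {'n': 4, 'w': 5, 'g': 8, 'c': 1, 'q': 3}
counts['w'] = 6 → {'n': 4, 'w': 6, 'g': 8, 'c': 1, 'q': 3}
del 'q' → {'n': 4, 'w': 6, 'g': 8, 'c': 1}
counts['w'] = 6+2 = 8 → {'n': 4, 'w': 8, 'g': 8, 'c': 1}
del 'g' → {'n': 4, 'w': 8, 'c': 1}
counts['u'] = counts['c']+5 = 6 → {'n': 4, 'w': 8, 'c': 1, 'u': 6}
del 'c' → {'n': 4, 'w': 8, 'u': 6}
sum of values = 18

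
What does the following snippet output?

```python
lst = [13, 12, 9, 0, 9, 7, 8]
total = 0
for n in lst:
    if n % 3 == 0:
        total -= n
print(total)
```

n=13: not %3==0
n=12: %3==0, total = 0-12 = -12
n=9: %3==0, total = (-12)-9 = -21
n=0: %3==0, total = (-21)-0 = -21
n=9: %3==0, total = (-21)-9 = -30
n=7: not %3==0
n=8: not %3==0

-30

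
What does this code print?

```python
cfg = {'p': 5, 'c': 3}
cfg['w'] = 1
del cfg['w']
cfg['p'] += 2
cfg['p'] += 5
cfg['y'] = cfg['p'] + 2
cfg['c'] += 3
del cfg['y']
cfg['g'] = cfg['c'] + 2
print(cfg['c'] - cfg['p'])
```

-6

cfg['w'] = 1 → {'p': 5, 'c': 3, 'w': 1}
del 'w' → {'p': 5, 'c': 3}
cfg['p'] = 5+2 = 7 → {'p': 7, 'c': 3}
cfg['p'] = 7+5 = 12 → {'p': 12, 'c': 3}
cfg['y'] = cfg['p']+2 = 14 → {'p': 12, 'c': 3, 'y': 14}
cfg['c'] = 3+3 = 6 → {'p': 12, 'c': 6, 'y': 14}
del 'y' → {'p': 12, 'c': 6}
cfg['g'] = cfg['c']+2 = 8 → {'p': 12, 'c': 6, 'g': 8}
cfg['c']-cfg['p'] = 6-12 = -6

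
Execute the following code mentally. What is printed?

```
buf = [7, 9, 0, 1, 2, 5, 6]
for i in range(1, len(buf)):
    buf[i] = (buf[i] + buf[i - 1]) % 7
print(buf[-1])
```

2

i=1: buf[1] = (9+7)%7 = 2 → [7, 2, 0, 1, 2, 5, 6]
i=2: buf[2] = (0+2)%7 = 2 → [7, 2, 2, 1, 2, 5, 6]
i=3: buf[3] = (1+2)%7 = 3 → [7, 2, 2, 3, 2, 5, 6]
i=4: buf[4] = (2+3)%7 = 5 → [7, 2, 2, 3, 5, 5, 6]
i=5: buf[5] = (5+5)%7 = 3 → [7, 2, 2, 3, 5, 3, 6]
i=6: buf[6] = (6+3)%7 = 2 → [7, 2, 2, 3, 5, 3, 2]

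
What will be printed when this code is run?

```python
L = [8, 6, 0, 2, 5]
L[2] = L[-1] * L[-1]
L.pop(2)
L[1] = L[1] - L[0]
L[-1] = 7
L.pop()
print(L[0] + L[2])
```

10

L[2] = L[-1]*L[-1] = 5*5 = 25 → [8, 6, 25, 2, 5]
pop(2) removes 25 → [8, 6, 2, 5]
L[1] = L[1]-L[0] = 6-8 = -2 → [8, -2, 2, 5]
L[-1] = 7 → [8, -2, 2, 7]
pop() removes 7 → [8, -2, 2]
L[0]+L[2] = 8+2 = 10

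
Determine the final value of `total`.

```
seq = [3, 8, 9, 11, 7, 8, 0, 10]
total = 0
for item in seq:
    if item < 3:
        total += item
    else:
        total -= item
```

item=3: not <3, total = 0-3 = -3
item=8: not <3, total = (-3)-8 = -11
item=9: not <3, total = (-11)-9 = -20
item=11: not <3, total = (-20)-11 = -31
item=7: not <3, total = (-31)-7 = -38
item=8: not <3, total = (-38)-8 = -46
item=0: <3, total = (-46)+0 = -46
item=10: not <3, total = (-46)-10 = -56

-56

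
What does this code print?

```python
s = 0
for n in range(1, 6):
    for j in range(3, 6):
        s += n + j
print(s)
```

n=1,j=3: s = 0+4 = 4
n=1,j=4: s = 4+5 = 9
n=1,j=5: s = 9+6 = 15
n=2,j=3: s = 15+5 = 20
n=2,j=4: s = 20+6 = 26
n=2,j=5: s = 26+7 = 33
n=3,j=3: s = 33+6 = 39
n=3,j=4: s = 39+7 = 46
n=3,j=5: s = 46+8 = 54
n=4,j=3: s = 54+7 = 61
n=4,j=4: s = 61+8 = 69
n=4,j=5: s = 69+9 = 78
n=5,j=3: s = 78+8 = 86
n=5,j=4: s = 86+9 = 95
n=5,j=5: s = 95+10 = 105

105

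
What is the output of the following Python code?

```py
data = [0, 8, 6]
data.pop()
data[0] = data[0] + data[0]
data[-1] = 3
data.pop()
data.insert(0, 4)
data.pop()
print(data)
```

[4]

pop() removes 6 → [0, 8]
data[0] = data[0]+data[0] = 0+0 = 0 → [0, 8]
data[-1] = 3 → [0, 3]
pop() removes 3 → [0]
insert 4 at 0 → [4, 0]
pop() removes 0 → [4]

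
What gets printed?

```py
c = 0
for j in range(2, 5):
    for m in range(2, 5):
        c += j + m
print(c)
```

54

j=2,m=2: c = 0+4 = 4
j=2,m=3: c = 4+5 = 9
j=2,m=4: c = 9+6 = 15
j=3,m=2: c = 15+5 = 20
j=3,m=3: c = 20+6 = 26
j=3,m=4: c = 26+7 = 33
j=4,m=2: c = 33+6 = 39
j=4,m=3: c = 39+7 = 46
j=4,m=4: c = 46+8 = 54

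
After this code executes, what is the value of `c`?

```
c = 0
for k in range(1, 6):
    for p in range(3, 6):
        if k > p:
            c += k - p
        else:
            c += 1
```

k=1,p=3: not 1>3, c = 0+1 = 1
k=1,p=4: not 1>4, c = 1+1 = 2
k=1,p=5: not 1>5, c = 2+1 = 3
k=2,p=3: not 2>3, c = 3+1 = 4
k=2,p=4: not 2>4, c = 4+1 = 5
k=2,p=5: not 2>5, c = 5+1 = 6
k=3,p=3: not 3>3, c = 6+1 = 7
k=3,p=4: not 3>4, c = 7+1 = 8
k=3,p=5: not 3>5, c = 8+1 = 9
k=4,p=3: 4>3, c = 9+1 = 10
k=4,p=4: not 4>4, c = 10+1 = 11
k=4,p=5: not 4>5, c = 11+1 = 12
k=5,p=3: 5>3, c = 12+2 = 14
k=5,p=4: 5>4, c = 14+1 = 15
k=5,p=5: not 5>5, c = 15+1 = 16

16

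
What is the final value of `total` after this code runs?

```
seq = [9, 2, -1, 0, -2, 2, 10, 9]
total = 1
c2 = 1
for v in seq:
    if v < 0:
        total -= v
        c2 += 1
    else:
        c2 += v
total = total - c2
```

v=9: not <0; c2=10
v=2: not <0; c2=12
v=-1: <0, total = 1-(-1) = 2; c2=13
v=0: not <0; c2=13
v=-2: <0, total = 2-(-2) = 4; c2=14
v=2: not <0; c2=16
v=10: not <0; c2=26
v=9: not <0; c2=35
total-c2 = 4-35 = -31

-31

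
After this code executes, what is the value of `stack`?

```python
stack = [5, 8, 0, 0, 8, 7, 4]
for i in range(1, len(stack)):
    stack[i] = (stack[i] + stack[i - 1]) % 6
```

i=1: stack[1] = (8+5)%6 = 1 → [5, 1, 0, 0, 8, 7, 4]
i=2: stack[2] = (0+1)%6 = 1 → [5, 1, 1, 0, 8, 7, 4]
i=3: stack[3] = (0+1)%6 = 1 → [5, 1, 1, 1, 8, 7, 4]
i=4: stack[4] = (8+1)%6 = 3 → [5, 1, 1, 1, 3, 7, 4]
i=5: stack[5] = (7+3)%6 = 4 → [5, 1, 1, 1, 3, 4, 4]
i=6: stack[6] = (4+4)%6 = 2 → [5, 1, 1, 1, 3, 4, 2]

[5, 1, 1, 1, 3, 4, 2]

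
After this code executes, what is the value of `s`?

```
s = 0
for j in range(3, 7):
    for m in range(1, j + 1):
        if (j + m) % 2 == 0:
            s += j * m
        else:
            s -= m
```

132

j=3,m=1: even sum, s = 0+3 = 3
j=3,m=2: odd sum, s = 3-2 = 1
j=3,m=3: even sum, s = 1+9 = 10
j=4,m=1: odd sum, s = 10-1 = 9
j=4,m=2: even sum, s = 9+8 = 17
j=4,m=3: odd sum, s = 17-3 = 14
j=4,m=4: even sum, s = 14+16 = 30
j=5,m=1: even sum, s = 30+5 = 35
j=5,m=2: odd sum, s = 35-2 = 33
j=5,m=3: even sum, s = 33+15 = 48
j=5,m=4: odd sum, s = 48-4 = 44
j=5,m=5: even sum, s = 44+25 = 69
j=6,m=1: odd sum, s = 69-1 = 68
j=6,m=2: even sum, s = 68+12 = 80
j=6,m=3: odd sum, s = 80-3 = 77
j=6,m=4: even sum, s = 77+24 = 101
j=6,m=5: odd sum, s = 101-5 = 96
j=6,m=6: even sum, s = 96+36 = 132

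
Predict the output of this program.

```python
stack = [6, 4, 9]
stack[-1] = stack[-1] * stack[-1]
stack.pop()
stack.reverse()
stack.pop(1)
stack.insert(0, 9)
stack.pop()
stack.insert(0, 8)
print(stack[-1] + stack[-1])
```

18

stack[-1] = stack[-1]*stack[-1] = 9*9 = 81 → [6, 4, 81]
pop() removes 81 → [6, 4]
reverse → [4, 6]
pop(1) removes 6 → [4]
insert 9 at 0 → [9, 4]
pop() removes 4 → [9]
insert 8 at 0 → [8, 9]
stack[-1]+stack[-1] = 9+9 = 18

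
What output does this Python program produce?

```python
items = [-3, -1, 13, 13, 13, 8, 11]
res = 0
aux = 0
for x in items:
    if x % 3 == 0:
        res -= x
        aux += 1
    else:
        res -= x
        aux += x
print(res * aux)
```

-3132

x=-3: %3==0, res = 0-(-3) = 3; aux=1
x=-1: not %3==0, res = 3-(-1) = 4; aux=0
x=13: not %3==0, res = 4-13 = -9; aux=13
x=13: not %3==0, res = (-9)-13 = -22; aux=26
x=13: not %3==0, res = (-22)-13 = -35; aux=39
x=8: not %3==0, res = (-35)-8 = -43; aux=47
x=11: not %3==0, res = (-43)-11 = -54; aux=58
res*aux = (-54)*58 = -3132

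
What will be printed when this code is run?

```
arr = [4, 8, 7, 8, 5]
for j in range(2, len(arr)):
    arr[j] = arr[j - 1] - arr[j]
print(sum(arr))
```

j=2: arr[2] = 8-7 = 1 → [4, 8, 1, 8, 5]
j=3: arr[3] = 1-8 = -7 → [4, 8, 1, -7, 5]
j=4: arr[4] = (-7)-5 = -12 → [4, 8, 1, -7, -12]
sum = -6

-6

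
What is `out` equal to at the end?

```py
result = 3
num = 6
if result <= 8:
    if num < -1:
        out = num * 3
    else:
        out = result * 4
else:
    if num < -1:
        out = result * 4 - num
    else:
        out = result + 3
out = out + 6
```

18

result=3, num=6
result <= 8 is True; num < -1 is False
→ out = result * 4 = 12
out = 12+6 = 18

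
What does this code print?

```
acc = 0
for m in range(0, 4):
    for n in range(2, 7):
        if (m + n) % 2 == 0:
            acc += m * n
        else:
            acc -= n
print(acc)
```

m=0,n=2: even sum, acc = 0+0 = 0
m=0,n=3: odd sum, acc = 0-3 = -3
m=0,n=4: even sum, acc = (-3)+0 = -3
m=0,n=5: odd sum, acc = (-3)-5 = -8
m=0,n=6: even sum, acc = (-8)+0 = -8
m=1,n=2: odd sum, acc = (-8)-2 = -10
m=1,n=3: even sum, acc = (-10)+3 = -7
m=1,n=4: odd sum, acc = (-7)-4 = -11
m=1,n=5: even sum, acc = (-11)+5 = -6
m=1,n=6: odd sum, acc = (-6)-6 = -12
m=2,n=2: even sum, acc = (-12)+4 = -8
m=2,n=3: odd sum, acc = (-8)-3 = -11
m=2,n=4: even sum, acc = (-11)+8 = -3
m=2,n=5: odd sum, acc = (-3)-5 = -8
m=2,n=6: even sum, acc = (-8)+12 = 4
m=3,n=2: odd sum, acc = 4-2 = 2
m=3,n=3: even sum, acc = 2+9 = 11
m=3,n=4: odd sum, acc = 11-4 = 7
m=3,n=5: even sum, acc = 7+15 = 22
m=3,n=6: odd sum, acc = 22-6 = 16

16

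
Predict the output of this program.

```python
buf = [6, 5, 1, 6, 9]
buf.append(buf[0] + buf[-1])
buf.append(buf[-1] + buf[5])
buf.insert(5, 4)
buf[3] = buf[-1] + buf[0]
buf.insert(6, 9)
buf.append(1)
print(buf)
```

[6, 5, 1, 36, 9, 4, 9, 15, 30, 1]

append buf[0]+buf[-1] = 6+9 = 15 → [6, 5, 1, 6, 9, 15]
append buf[-1]+buf[5] = 15+15 = 30 → [6, 5, 1, 6, 9, 15, 30]
insert 4 at 5 → [6, 5, 1, 6, 9, 4, 15, 30]
buf[3] = buf[-1]+buf[0] = 30+6 = 36 → [6, 5, 1, 36, 9, 4, 15, 30]
insert 9 at 6 → [6, 5, 1, 36, 9, 4, 9, 15, 30]
append 1 → [6, 5, 1, 36, 9, 4, 9, 15, 30, 1]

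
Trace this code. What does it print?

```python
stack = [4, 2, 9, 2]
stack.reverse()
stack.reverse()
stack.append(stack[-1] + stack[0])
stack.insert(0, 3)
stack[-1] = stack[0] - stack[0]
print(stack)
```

reverse → [2, 9, 2, 4]
reverse → [4, 2, 9, 2]
append stack[-1]+stack[0] = 2+4 = 6 → [4, 2, 9, 2, 6]
insert 3 at 0 → [3, 4, 2, 9, 2, 6]
stack[-1] = stack[0]-stack[0] = 3-3 = 0 → [3, 4, 2, 9, 2, 0]

[3, 4, 2, 9, 2, 0]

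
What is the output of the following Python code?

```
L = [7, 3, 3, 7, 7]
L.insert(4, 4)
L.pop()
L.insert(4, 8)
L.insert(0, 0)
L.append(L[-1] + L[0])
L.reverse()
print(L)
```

[4, 4, 8, 7, 3, 3, 7, 0]

insert 4 at 4 → [7, 3, 3, 7, 4, 7]
pop() removes 7 → [7, 3, 3, 7, 4]
insert 8 at 4 → [7, 3, 3, 7, 8, 4]
insert 0 at 0 → [0, 7, 3, 3, 7, 8, 4]
append L[-1]+L[0] = 4+0 = 4 → [0, 7, 3, 3, 7, 8, 4, 4]
reverse → [4, 4, 8, 7, 3, 3, 7, 0]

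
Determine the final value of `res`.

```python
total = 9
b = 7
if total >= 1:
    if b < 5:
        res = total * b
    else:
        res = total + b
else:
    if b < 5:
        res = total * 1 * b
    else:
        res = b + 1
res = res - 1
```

15

total=9, b=7
total >= 1 is True; b < 5 is False
→ res = total + b = 16
res = 16-1 = 15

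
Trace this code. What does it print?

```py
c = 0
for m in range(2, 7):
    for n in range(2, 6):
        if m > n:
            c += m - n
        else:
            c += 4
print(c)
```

m=2,n=2: not 2>2, c = 0+4 = 4
m=2,n=3: not 2>3, c = 4+4 = 8
m=2,n=4: not 2>4, c = 8+4 = 12
m=2,n=5: not 2>5, c = 12+4 = 16
m=3,n=2: 3>2, c = 16+1 = 17
m=3,n=3: not 3>3, c = 17+4 = 21
m=3,n=4: not 3>4, c = 21+4 = 25
m=3,n=5: not 3>5, c = 25+4 = 29
m=4,n=2: 4>2, c = 29+2 = 31
m=4,n=3: 4>3, c = 31+1 = 32
m=4,n=4: not 4>4, c = 32+4 = 36
m=4,n=5: not 4>5, c = 36+4 = 40
m=5,n=2: 5>2, c = 40+3 = 43
m=5,n=3: 5>3, c = 43+2 = 45
m=5,n=4: 5>4, c = 45+1 = 46
m=5,n=5: not 5>5, c = 46+4 = 50
m=6,n=2: 6>2, c = 50+4 = 54
m=6,n=3: 6>3, c = 54+3 = 57
m=6,n=4: 6>4, c = 57+2 = 59
m=6,n=5: 6>5, c = 59+1 = 60

60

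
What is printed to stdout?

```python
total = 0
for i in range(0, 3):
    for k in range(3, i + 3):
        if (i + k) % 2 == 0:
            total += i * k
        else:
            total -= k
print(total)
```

i=1,k=3: even sum, total = 0+3 = 3
i=2,k=3: odd sum, total = 3-3 = 0
i=2,k=4: even sum, total = 0+8 = 8

8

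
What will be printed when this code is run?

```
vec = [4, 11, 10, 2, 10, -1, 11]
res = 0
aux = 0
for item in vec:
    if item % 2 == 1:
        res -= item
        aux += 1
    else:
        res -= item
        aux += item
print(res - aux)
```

-76

item=4: not odd, res = 0-4 = -4; aux=4
item=11: odd, res = (-4)-11 = -15; aux=5
item=10: not odd, res = (-15)-10 = -25; aux=15
item=2: not odd, res = (-25)-2 = -27; aux=17
item=10: not odd, res = (-27)-10 = -37; aux=27
item=-1: odd, res = (-37)-(-1) = -36; aux=28
item=11: odd, res = (-36)-11 = -47; aux=29
res-aux = (-47)-29 = -76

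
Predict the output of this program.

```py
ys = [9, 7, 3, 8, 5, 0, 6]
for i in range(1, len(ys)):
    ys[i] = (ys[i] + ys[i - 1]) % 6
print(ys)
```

i=1: ys[1] = (7+9)%6 = 4 → [9, 4, 3, 8, 5, 0, 6]
i=2: ys[2] = (3+4)%6 = 1 → [9, 4, 1, 8, 5, 0, 6]
i=3: ys[3] = (8+1)%6 = 3 → [9, 4, 1, 3, 5, 0, 6]
i=4: ys[4] = (5+3)%6 = 2 → [9, 4, 1, 3, 2, 0, 6]
i=5: ys[5] = (0+2)%6 = 2 → [9, 4, 1, 3, 2, 2, 6]
i=6: ys[6] = (6+2)%6 = 2 → [9, 4, 1, 3, 2, 2, 2]

[9, 4, 1, 3, 2, 2, 2]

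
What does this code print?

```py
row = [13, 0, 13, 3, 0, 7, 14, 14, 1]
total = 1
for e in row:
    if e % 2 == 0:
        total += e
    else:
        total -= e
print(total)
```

e=13: not even, total = 1-13 = -12
e=0: even, total = (-12)+0 = -12
e=13: not even, total = (-12)-13 = -25
e=3: not even, total = (-25)-3 = -28
e=0: even, total = (-28)+0 = -28
e=7: not even, total = (-28)-7 = -35
e=14: even, total = (-35)+14 = -21
e=14: even, total = (-21)+14 = -7
e=1: not even, total = (-7)-1 = -8

-8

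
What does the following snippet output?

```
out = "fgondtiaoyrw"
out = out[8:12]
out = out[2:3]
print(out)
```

slice [8:12] → 'oyrw'
slice [2:3] → 'r'

r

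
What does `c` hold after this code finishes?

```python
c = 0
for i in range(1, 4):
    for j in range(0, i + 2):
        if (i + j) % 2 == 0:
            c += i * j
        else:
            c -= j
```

5

i=1,j=0: odd sum, c = 0-0 = 0
i=1,j=1: even sum, c = 0+1 = 1
i=1,j=2: odd sum, c = 1-2 = -1
i=2,j=0: even sum, c = (-1)+0 = -1
i=2,j=1: odd sum, c = (-1)-1 = -2
i=2,j=2: even sum, c = (-2)+4 = 2
i=2,j=3: odd sum, c = 2-3 = -1
i=3,j=0: odd sum, c = (-1)-0 = -1
i=3,j=1: even sum, c = (-1)+3 = 2
i=3,j=2: odd sum, c = 2-2 = 0
i=3,j=3: even sum, c = 0+9 = 9
i=3,j=4: odd sum, c = 9-4 = 5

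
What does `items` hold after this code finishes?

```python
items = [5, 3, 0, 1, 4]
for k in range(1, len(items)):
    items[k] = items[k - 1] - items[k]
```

[5, 2, 2, 1, -3]

k=1: items[1] = 5-3 = 2 → [5, 2, 0, 1, 4]
k=2: items[2] = 2-0 = 2 → [5, 2, 2, 1, 4]
k=3: items[3] = 2-1 = 1 → [5, 2, 2, 1, 4]
k=4: items[4] = 1-4 = -3 → [5, 2, 2, 1, -3]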